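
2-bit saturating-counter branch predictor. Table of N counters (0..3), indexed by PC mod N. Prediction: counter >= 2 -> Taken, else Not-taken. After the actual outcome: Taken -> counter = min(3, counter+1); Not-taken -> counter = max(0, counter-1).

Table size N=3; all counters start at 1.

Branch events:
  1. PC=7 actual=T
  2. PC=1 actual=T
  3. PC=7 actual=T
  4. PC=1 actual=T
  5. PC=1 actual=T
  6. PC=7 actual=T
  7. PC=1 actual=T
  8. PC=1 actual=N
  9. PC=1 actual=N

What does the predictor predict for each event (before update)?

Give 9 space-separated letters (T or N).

Answer: N T T T T T T T T

Derivation:
Ev 1: PC=7 idx=1 pred=N actual=T -> ctr[1]=2
Ev 2: PC=1 idx=1 pred=T actual=T -> ctr[1]=3
Ev 3: PC=7 idx=1 pred=T actual=T -> ctr[1]=3
Ev 4: PC=1 idx=1 pred=T actual=T -> ctr[1]=3
Ev 5: PC=1 idx=1 pred=T actual=T -> ctr[1]=3
Ev 6: PC=7 idx=1 pred=T actual=T -> ctr[1]=3
Ev 7: PC=1 idx=1 pred=T actual=T -> ctr[1]=3
Ev 8: PC=1 idx=1 pred=T actual=N -> ctr[1]=2
Ev 9: PC=1 idx=1 pred=T actual=N -> ctr[1]=1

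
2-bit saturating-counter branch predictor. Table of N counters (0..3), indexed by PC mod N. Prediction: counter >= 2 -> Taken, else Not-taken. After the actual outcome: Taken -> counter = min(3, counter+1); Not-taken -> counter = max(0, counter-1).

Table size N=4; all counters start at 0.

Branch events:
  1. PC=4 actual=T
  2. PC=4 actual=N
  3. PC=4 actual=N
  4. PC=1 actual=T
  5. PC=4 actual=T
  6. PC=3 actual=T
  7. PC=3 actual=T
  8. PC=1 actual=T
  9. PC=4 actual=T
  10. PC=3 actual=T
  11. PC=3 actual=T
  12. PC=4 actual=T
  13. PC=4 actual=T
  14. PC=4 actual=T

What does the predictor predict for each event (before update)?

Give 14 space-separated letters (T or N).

Answer: N N N N N N N N N T T T T T

Derivation:
Ev 1: PC=4 idx=0 pred=N actual=T -> ctr[0]=1
Ev 2: PC=4 idx=0 pred=N actual=N -> ctr[0]=0
Ev 3: PC=4 idx=0 pred=N actual=N -> ctr[0]=0
Ev 4: PC=1 idx=1 pred=N actual=T -> ctr[1]=1
Ev 5: PC=4 idx=0 pred=N actual=T -> ctr[0]=1
Ev 6: PC=3 idx=3 pred=N actual=T -> ctr[3]=1
Ev 7: PC=3 idx=3 pred=N actual=T -> ctr[3]=2
Ev 8: PC=1 idx=1 pred=N actual=T -> ctr[1]=2
Ev 9: PC=4 idx=0 pred=N actual=T -> ctr[0]=2
Ev 10: PC=3 idx=3 pred=T actual=T -> ctr[3]=3
Ev 11: PC=3 idx=3 pred=T actual=T -> ctr[3]=3
Ev 12: PC=4 idx=0 pred=T actual=T -> ctr[0]=3
Ev 13: PC=4 idx=0 pred=T actual=T -> ctr[0]=3
Ev 14: PC=4 idx=0 pred=T actual=T -> ctr[0]=3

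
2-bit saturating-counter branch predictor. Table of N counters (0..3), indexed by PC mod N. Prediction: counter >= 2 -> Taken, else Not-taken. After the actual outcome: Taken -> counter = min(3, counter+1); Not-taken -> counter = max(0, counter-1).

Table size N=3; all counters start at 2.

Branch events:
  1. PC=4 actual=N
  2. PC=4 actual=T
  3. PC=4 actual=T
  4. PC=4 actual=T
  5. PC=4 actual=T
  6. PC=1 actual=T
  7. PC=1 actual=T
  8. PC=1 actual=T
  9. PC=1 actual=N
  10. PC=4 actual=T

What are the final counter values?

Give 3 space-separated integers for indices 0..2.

Answer: 2 3 2

Derivation:
Ev 1: PC=4 idx=1 pred=T actual=N -> ctr[1]=1
Ev 2: PC=4 idx=1 pred=N actual=T -> ctr[1]=2
Ev 3: PC=4 idx=1 pred=T actual=T -> ctr[1]=3
Ev 4: PC=4 idx=1 pred=T actual=T -> ctr[1]=3
Ev 5: PC=4 idx=1 pred=T actual=T -> ctr[1]=3
Ev 6: PC=1 idx=1 pred=T actual=T -> ctr[1]=3
Ev 7: PC=1 idx=1 pred=T actual=T -> ctr[1]=3
Ev 8: PC=1 idx=1 pred=T actual=T -> ctr[1]=3
Ev 9: PC=1 idx=1 pred=T actual=N -> ctr[1]=2
Ev 10: PC=4 idx=1 pred=T actual=T -> ctr[1]=3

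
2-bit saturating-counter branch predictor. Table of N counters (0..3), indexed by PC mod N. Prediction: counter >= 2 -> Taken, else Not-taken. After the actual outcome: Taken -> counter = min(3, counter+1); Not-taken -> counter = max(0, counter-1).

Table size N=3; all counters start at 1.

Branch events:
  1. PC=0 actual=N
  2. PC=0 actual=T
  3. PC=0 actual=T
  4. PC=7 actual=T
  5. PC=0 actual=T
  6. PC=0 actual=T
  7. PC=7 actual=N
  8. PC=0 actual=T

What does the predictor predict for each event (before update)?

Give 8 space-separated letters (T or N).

Ev 1: PC=0 idx=0 pred=N actual=N -> ctr[0]=0
Ev 2: PC=0 idx=0 pred=N actual=T -> ctr[0]=1
Ev 3: PC=0 idx=0 pred=N actual=T -> ctr[0]=2
Ev 4: PC=7 idx=1 pred=N actual=T -> ctr[1]=2
Ev 5: PC=0 idx=0 pred=T actual=T -> ctr[0]=3
Ev 6: PC=0 idx=0 pred=T actual=T -> ctr[0]=3
Ev 7: PC=7 idx=1 pred=T actual=N -> ctr[1]=1
Ev 8: PC=0 idx=0 pred=T actual=T -> ctr[0]=3

Answer: N N N N T T T T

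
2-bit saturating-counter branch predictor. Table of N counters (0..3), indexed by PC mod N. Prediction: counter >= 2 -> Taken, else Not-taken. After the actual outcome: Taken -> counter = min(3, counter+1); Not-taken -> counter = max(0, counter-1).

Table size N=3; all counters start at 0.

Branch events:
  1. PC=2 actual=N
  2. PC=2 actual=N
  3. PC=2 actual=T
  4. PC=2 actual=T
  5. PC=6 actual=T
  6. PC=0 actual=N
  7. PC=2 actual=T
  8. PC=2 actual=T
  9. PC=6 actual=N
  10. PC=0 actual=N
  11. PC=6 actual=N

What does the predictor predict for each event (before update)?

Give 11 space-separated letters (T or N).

Ev 1: PC=2 idx=2 pred=N actual=N -> ctr[2]=0
Ev 2: PC=2 idx=2 pred=N actual=N -> ctr[2]=0
Ev 3: PC=2 idx=2 pred=N actual=T -> ctr[2]=1
Ev 4: PC=2 idx=2 pred=N actual=T -> ctr[2]=2
Ev 5: PC=6 idx=0 pred=N actual=T -> ctr[0]=1
Ev 6: PC=0 idx=0 pred=N actual=N -> ctr[0]=0
Ev 7: PC=2 idx=2 pred=T actual=T -> ctr[2]=3
Ev 8: PC=2 idx=2 pred=T actual=T -> ctr[2]=3
Ev 9: PC=6 idx=0 pred=N actual=N -> ctr[0]=0
Ev 10: PC=0 idx=0 pred=N actual=N -> ctr[0]=0
Ev 11: PC=6 idx=0 pred=N actual=N -> ctr[0]=0

Answer: N N N N N N T T N N N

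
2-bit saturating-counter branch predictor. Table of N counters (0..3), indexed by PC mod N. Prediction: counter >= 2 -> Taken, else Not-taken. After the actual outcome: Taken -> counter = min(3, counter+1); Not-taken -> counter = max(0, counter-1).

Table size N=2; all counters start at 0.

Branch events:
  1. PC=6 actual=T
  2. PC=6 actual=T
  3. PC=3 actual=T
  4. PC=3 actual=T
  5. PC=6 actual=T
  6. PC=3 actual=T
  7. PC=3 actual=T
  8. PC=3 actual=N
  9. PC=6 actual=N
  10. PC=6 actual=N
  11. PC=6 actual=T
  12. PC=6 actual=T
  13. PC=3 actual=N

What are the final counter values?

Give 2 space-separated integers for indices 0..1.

Ev 1: PC=6 idx=0 pred=N actual=T -> ctr[0]=1
Ev 2: PC=6 idx=0 pred=N actual=T -> ctr[0]=2
Ev 3: PC=3 idx=1 pred=N actual=T -> ctr[1]=1
Ev 4: PC=3 idx=1 pred=N actual=T -> ctr[1]=2
Ev 5: PC=6 idx=0 pred=T actual=T -> ctr[0]=3
Ev 6: PC=3 idx=1 pred=T actual=T -> ctr[1]=3
Ev 7: PC=3 idx=1 pred=T actual=T -> ctr[1]=3
Ev 8: PC=3 idx=1 pred=T actual=N -> ctr[1]=2
Ev 9: PC=6 idx=0 pred=T actual=N -> ctr[0]=2
Ev 10: PC=6 idx=0 pred=T actual=N -> ctr[0]=1
Ev 11: PC=6 idx=0 pred=N actual=T -> ctr[0]=2
Ev 12: PC=6 idx=0 pred=T actual=T -> ctr[0]=3
Ev 13: PC=3 idx=1 pred=T actual=N -> ctr[1]=1

Answer: 3 1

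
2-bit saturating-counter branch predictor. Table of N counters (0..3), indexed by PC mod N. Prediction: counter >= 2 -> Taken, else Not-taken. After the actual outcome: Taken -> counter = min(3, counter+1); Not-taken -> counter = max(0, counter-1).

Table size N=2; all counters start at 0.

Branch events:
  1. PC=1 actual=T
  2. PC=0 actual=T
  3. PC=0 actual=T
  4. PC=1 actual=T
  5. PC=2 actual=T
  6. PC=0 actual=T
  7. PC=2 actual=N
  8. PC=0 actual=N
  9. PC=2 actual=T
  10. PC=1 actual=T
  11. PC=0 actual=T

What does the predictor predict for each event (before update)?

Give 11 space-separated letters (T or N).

Ev 1: PC=1 idx=1 pred=N actual=T -> ctr[1]=1
Ev 2: PC=0 idx=0 pred=N actual=T -> ctr[0]=1
Ev 3: PC=0 idx=0 pred=N actual=T -> ctr[0]=2
Ev 4: PC=1 idx=1 pred=N actual=T -> ctr[1]=2
Ev 5: PC=2 idx=0 pred=T actual=T -> ctr[0]=3
Ev 6: PC=0 idx=0 pred=T actual=T -> ctr[0]=3
Ev 7: PC=2 idx=0 pred=T actual=N -> ctr[0]=2
Ev 8: PC=0 idx=0 pred=T actual=N -> ctr[0]=1
Ev 9: PC=2 idx=0 pred=N actual=T -> ctr[0]=2
Ev 10: PC=1 idx=1 pred=T actual=T -> ctr[1]=3
Ev 11: PC=0 idx=0 pred=T actual=T -> ctr[0]=3

Answer: N N N N T T T T N T T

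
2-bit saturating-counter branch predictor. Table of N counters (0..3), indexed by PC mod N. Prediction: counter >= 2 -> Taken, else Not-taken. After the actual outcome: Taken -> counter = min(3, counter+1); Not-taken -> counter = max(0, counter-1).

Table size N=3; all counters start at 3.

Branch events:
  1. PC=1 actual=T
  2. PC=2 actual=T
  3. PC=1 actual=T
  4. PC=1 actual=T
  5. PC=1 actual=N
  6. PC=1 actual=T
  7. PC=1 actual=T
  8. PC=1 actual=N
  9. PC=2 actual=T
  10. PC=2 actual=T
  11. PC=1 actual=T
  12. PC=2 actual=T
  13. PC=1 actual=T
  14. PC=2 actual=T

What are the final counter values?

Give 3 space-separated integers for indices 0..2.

Ev 1: PC=1 idx=1 pred=T actual=T -> ctr[1]=3
Ev 2: PC=2 idx=2 pred=T actual=T -> ctr[2]=3
Ev 3: PC=1 idx=1 pred=T actual=T -> ctr[1]=3
Ev 4: PC=1 idx=1 pred=T actual=T -> ctr[1]=3
Ev 5: PC=1 idx=1 pred=T actual=N -> ctr[1]=2
Ev 6: PC=1 idx=1 pred=T actual=T -> ctr[1]=3
Ev 7: PC=1 idx=1 pred=T actual=T -> ctr[1]=3
Ev 8: PC=1 idx=1 pred=T actual=N -> ctr[1]=2
Ev 9: PC=2 idx=2 pred=T actual=T -> ctr[2]=3
Ev 10: PC=2 idx=2 pred=T actual=T -> ctr[2]=3
Ev 11: PC=1 idx=1 pred=T actual=T -> ctr[1]=3
Ev 12: PC=2 idx=2 pred=T actual=T -> ctr[2]=3
Ev 13: PC=1 idx=1 pred=T actual=T -> ctr[1]=3
Ev 14: PC=2 idx=2 pred=T actual=T -> ctr[2]=3

Answer: 3 3 3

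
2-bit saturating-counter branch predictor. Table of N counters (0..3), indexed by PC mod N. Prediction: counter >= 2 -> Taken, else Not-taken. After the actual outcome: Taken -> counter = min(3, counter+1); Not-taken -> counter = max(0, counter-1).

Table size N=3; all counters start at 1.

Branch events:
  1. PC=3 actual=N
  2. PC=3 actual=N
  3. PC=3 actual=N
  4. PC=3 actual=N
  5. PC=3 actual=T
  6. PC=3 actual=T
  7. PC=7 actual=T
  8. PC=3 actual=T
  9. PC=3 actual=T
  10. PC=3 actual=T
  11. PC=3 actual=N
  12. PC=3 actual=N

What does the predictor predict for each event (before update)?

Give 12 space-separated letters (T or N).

Ev 1: PC=3 idx=0 pred=N actual=N -> ctr[0]=0
Ev 2: PC=3 idx=0 pred=N actual=N -> ctr[0]=0
Ev 3: PC=3 idx=0 pred=N actual=N -> ctr[0]=0
Ev 4: PC=3 idx=0 pred=N actual=N -> ctr[0]=0
Ev 5: PC=3 idx=0 pred=N actual=T -> ctr[0]=1
Ev 6: PC=3 idx=0 pred=N actual=T -> ctr[0]=2
Ev 7: PC=7 idx=1 pred=N actual=T -> ctr[1]=2
Ev 8: PC=3 idx=0 pred=T actual=T -> ctr[0]=3
Ev 9: PC=3 idx=0 pred=T actual=T -> ctr[0]=3
Ev 10: PC=3 idx=0 pred=T actual=T -> ctr[0]=3
Ev 11: PC=3 idx=0 pred=T actual=N -> ctr[0]=2
Ev 12: PC=3 idx=0 pred=T actual=N -> ctr[0]=1

Answer: N N N N N N N T T T T T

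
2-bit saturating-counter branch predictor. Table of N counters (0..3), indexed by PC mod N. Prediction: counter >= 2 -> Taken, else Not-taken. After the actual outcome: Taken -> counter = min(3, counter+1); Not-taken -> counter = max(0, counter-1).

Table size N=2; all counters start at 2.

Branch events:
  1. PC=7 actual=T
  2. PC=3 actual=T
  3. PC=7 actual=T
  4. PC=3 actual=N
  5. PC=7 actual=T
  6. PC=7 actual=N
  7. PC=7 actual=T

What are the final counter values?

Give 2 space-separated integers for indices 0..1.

Answer: 2 3

Derivation:
Ev 1: PC=7 idx=1 pred=T actual=T -> ctr[1]=3
Ev 2: PC=3 idx=1 pred=T actual=T -> ctr[1]=3
Ev 3: PC=7 idx=1 pred=T actual=T -> ctr[1]=3
Ev 4: PC=3 idx=1 pred=T actual=N -> ctr[1]=2
Ev 5: PC=7 idx=1 pred=T actual=T -> ctr[1]=3
Ev 6: PC=7 idx=1 pred=T actual=N -> ctr[1]=2
Ev 7: PC=7 idx=1 pred=T actual=T -> ctr[1]=3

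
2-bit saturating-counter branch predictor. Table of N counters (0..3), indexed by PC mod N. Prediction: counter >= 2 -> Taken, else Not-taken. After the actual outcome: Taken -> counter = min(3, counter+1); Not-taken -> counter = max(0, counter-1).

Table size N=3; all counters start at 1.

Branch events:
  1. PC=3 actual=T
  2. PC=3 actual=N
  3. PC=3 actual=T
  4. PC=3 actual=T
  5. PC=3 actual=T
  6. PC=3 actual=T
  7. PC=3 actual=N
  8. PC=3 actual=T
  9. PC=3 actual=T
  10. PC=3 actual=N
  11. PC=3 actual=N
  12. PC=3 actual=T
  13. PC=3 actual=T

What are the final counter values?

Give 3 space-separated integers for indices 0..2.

Answer: 3 1 1

Derivation:
Ev 1: PC=3 idx=0 pred=N actual=T -> ctr[0]=2
Ev 2: PC=3 idx=0 pred=T actual=N -> ctr[0]=1
Ev 3: PC=3 idx=0 pred=N actual=T -> ctr[0]=2
Ev 4: PC=3 idx=0 pred=T actual=T -> ctr[0]=3
Ev 5: PC=3 idx=0 pred=T actual=T -> ctr[0]=3
Ev 6: PC=3 idx=0 pred=T actual=T -> ctr[0]=3
Ev 7: PC=3 idx=0 pred=T actual=N -> ctr[0]=2
Ev 8: PC=3 idx=0 pred=T actual=T -> ctr[0]=3
Ev 9: PC=3 idx=0 pred=T actual=T -> ctr[0]=3
Ev 10: PC=3 idx=0 pred=T actual=N -> ctr[0]=2
Ev 11: PC=3 idx=0 pred=T actual=N -> ctr[0]=1
Ev 12: PC=3 idx=0 pred=N actual=T -> ctr[0]=2
Ev 13: PC=3 idx=0 pred=T actual=T -> ctr[0]=3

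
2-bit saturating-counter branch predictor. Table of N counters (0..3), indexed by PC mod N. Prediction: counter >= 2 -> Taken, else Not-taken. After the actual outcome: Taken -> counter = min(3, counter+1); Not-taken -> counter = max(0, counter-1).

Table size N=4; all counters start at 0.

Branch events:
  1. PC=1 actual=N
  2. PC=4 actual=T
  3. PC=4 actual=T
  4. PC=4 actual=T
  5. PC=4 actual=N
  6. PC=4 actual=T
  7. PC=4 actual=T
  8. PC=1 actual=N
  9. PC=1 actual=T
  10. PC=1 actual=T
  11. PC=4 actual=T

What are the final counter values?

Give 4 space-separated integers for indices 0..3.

Answer: 3 2 0 0

Derivation:
Ev 1: PC=1 idx=1 pred=N actual=N -> ctr[1]=0
Ev 2: PC=4 idx=0 pred=N actual=T -> ctr[0]=1
Ev 3: PC=4 idx=0 pred=N actual=T -> ctr[0]=2
Ev 4: PC=4 idx=0 pred=T actual=T -> ctr[0]=3
Ev 5: PC=4 idx=0 pred=T actual=N -> ctr[0]=2
Ev 6: PC=4 idx=0 pred=T actual=T -> ctr[0]=3
Ev 7: PC=4 idx=0 pred=T actual=T -> ctr[0]=3
Ev 8: PC=1 idx=1 pred=N actual=N -> ctr[1]=0
Ev 9: PC=1 idx=1 pred=N actual=T -> ctr[1]=1
Ev 10: PC=1 idx=1 pred=N actual=T -> ctr[1]=2
Ev 11: PC=4 idx=0 pred=T actual=T -> ctr[0]=3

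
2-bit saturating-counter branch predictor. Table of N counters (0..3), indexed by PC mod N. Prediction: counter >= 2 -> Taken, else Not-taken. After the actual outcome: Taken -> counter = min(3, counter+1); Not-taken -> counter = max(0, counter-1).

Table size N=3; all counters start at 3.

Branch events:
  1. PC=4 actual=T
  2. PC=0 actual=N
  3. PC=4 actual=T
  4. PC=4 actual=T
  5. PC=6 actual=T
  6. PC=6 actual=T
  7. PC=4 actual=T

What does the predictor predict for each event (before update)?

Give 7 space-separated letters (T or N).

Ev 1: PC=4 idx=1 pred=T actual=T -> ctr[1]=3
Ev 2: PC=0 idx=0 pred=T actual=N -> ctr[0]=2
Ev 3: PC=4 idx=1 pred=T actual=T -> ctr[1]=3
Ev 4: PC=4 idx=1 pred=T actual=T -> ctr[1]=3
Ev 5: PC=6 idx=0 pred=T actual=T -> ctr[0]=3
Ev 6: PC=6 idx=0 pred=T actual=T -> ctr[0]=3
Ev 7: PC=4 idx=1 pred=T actual=T -> ctr[1]=3

Answer: T T T T T T T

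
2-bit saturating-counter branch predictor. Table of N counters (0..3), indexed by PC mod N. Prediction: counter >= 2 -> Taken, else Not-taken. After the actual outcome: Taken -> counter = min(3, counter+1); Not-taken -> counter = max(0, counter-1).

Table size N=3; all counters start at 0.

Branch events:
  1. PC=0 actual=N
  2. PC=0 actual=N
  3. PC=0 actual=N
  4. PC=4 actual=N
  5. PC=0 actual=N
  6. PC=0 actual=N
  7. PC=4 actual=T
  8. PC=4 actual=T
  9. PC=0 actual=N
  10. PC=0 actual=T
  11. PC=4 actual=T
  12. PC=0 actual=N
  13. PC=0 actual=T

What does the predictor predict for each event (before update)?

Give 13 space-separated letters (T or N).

Ev 1: PC=0 idx=0 pred=N actual=N -> ctr[0]=0
Ev 2: PC=0 idx=0 pred=N actual=N -> ctr[0]=0
Ev 3: PC=0 idx=0 pred=N actual=N -> ctr[0]=0
Ev 4: PC=4 idx=1 pred=N actual=N -> ctr[1]=0
Ev 5: PC=0 idx=0 pred=N actual=N -> ctr[0]=0
Ev 6: PC=0 idx=0 pred=N actual=N -> ctr[0]=0
Ev 7: PC=4 idx=1 pred=N actual=T -> ctr[1]=1
Ev 8: PC=4 idx=1 pred=N actual=T -> ctr[1]=2
Ev 9: PC=0 idx=0 pred=N actual=N -> ctr[0]=0
Ev 10: PC=0 idx=0 pred=N actual=T -> ctr[0]=1
Ev 11: PC=4 idx=1 pred=T actual=T -> ctr[1]=3
Ev 12: PC=0 idx=0 pred=N actual=N -> ctr[0]=0
Ev 13: PC=0 idx=0 pred=N actual=T -> ctr[0]=1

Answer: N N N N N N N N N N T N N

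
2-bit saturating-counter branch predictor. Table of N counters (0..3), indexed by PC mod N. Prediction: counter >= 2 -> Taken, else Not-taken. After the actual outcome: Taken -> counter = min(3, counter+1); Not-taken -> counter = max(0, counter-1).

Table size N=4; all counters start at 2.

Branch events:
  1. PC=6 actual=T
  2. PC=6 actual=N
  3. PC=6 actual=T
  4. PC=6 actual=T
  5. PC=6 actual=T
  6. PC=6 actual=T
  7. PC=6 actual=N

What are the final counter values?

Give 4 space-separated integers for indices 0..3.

Answer: 2 2 2 2

Derivation:
Ev 1: PC=6 idx=2 pred=T actual=T -> ctr[2]=3
Ev 2: PC=6 idx=2 pred=T actual=N -> ctr[2]=2
Ev 3: PC=6 idx=2 pred=T actual=T -> ctr[2]=3
Ev 4: PC=6 idx=2 pred=T actual=T -> ctr[2]=3
Ev 5: PC=6 idx=2 pred=T actual=T -> ctr[2]=3
Ev 6: PC=6 idx=2 pred=T actual=T -> ctr[2]=3
Ev 7: PC=6 idx=2 pred=T actual=N -> ctr[2]=2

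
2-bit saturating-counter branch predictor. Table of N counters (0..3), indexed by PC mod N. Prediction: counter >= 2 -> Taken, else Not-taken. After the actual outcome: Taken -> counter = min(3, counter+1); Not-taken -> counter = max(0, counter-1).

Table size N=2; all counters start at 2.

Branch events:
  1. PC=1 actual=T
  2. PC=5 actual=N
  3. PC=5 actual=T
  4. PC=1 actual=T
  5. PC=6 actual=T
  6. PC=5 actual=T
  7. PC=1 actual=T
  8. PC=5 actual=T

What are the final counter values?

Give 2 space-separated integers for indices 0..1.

Answer: 3 3

Derivation:
Ev 1: PC=1 idx=1 pred=T actual=T -> ctr[1]=3
Ev 2: PC=5 idx=1 pred=T actual=N -> ctr[1]=2
Ev 3: PC=5 idx=1 pred=T actual=T -> ctr[1]=3
Ev 4: PC=1 idx=1 pred=T actual=T -> ctr[1]=3
Ev 5: PC=6 idx=0 pred=T actual=T -> ctr[0]=3
Ev 6: PC=5 idx=1 pred=T actual=T -> ctr[1]=3
Ev 7: PC=1 idx=1 pred=T actual=T -> ctr[1]=3
Ev 8: PC=5 idx=1 pred=T actual=T -> ctr[1]=3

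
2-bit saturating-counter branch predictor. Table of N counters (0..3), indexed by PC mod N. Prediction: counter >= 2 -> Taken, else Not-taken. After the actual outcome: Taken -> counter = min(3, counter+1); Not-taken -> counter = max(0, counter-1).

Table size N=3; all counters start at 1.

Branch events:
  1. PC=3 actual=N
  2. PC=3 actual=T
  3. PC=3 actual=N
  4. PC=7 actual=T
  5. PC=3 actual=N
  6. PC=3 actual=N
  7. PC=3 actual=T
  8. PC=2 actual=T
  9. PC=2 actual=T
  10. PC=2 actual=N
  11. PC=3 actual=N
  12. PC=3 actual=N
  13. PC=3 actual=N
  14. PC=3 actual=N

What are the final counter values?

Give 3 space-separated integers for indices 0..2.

Ev 1: PC=3 idx=0 pred=N actual=N -> ctr[0]=0
Ev 2: PC=3 idx=0 pred=N actual=T -> ctr[0]=1
Ev 3: PC=3 idx=0 pred=N actual=N -> ctr[0]=0
Ev 4: PC=7 idx=1 pred=N actual=T -> ctr[1]=2
Ev 5: PC=3 idx=0 pred=N actual=N -> ctr[0]=0
Ev 6: PC=3 idx=0 pred=N actual=N -> ctr[0]=0
Ev 7: PC=3 idx=0 pred=N actual=T -> ctr[0]=1
Ev 8: PC=2 idx=2 pred=N actual=T -> ctr[2]=2
Ev 9: PC=2 idx=2 pred=T actual=T -> ctr[2]=3
Ev 10: PC=2 idx=2 pred=T actual=N -> ctr[2]=2
Ev 11: PC=3 idx=0 pred=N actual=N -> ctr[0]=0
Ev 12: PC=3 idx=0 pred=N actual=N -> ctr[0]=0
Ev 13: PC=3 idx=0 pred=N actual=N -> ctr[0]=0
Ev 14: PC=3 idx=0 pred=N actual=N -> ctr[0]=0

Answer: 0 2 2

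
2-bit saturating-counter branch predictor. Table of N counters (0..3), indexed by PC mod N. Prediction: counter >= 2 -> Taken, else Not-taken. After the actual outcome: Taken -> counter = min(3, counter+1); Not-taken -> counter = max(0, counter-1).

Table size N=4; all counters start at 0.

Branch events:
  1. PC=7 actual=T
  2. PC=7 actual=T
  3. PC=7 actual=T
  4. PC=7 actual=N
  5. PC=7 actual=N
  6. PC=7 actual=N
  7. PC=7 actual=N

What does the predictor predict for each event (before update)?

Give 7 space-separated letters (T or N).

Answer: N N T T T N N

Derivation:
Ev 1: PC=7 idx=3 pred=N actual=T -> ctr[3]=1
Ev 2: PC=7 idx=3 pred=N actual=T -> ctr[3]=2
Ev 3: PC=7 idx=3 pred=T actual=T -> ctr[3]=3
Ev 4: PC=7 idx=3 pred=T actual=N -> ctr[3]=2
Ev 5: PC=7 idx=3 pred=T actual=N -> ctr[3]=1
Ev 6: PC=7 idx=3 pred=N actual=N -> ctr[3]=0
Ev 7: PC=7 idx=3 pred=N actual=N -> ctr[3]=0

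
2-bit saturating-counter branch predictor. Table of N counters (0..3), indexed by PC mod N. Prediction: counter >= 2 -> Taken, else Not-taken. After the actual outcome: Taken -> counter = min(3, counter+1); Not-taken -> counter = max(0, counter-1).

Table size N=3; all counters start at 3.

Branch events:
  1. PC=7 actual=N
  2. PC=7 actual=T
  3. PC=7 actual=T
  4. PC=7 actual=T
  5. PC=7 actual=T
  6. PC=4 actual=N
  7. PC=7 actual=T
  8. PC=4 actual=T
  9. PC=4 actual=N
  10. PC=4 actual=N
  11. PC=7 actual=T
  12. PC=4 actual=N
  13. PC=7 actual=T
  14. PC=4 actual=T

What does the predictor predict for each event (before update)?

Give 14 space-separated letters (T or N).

Answer: T T T T T T T T T T N T N T

Derivation:
Ev 1: PC=7 idx=1 pred=T actual=N -> ctr[1]=2
Ev 2: PC=7 idx=1 pred=T actual=T -> ctr[1]=3
Ev 3: PC=7 idx=1 pred=T actual=T -> ctr[1]=3
Ev 4: PC=7 idx=1 pred=T actual=T -> ctr[1]=3
Ev 5: PC=7 idx=1 pred=T actual=T -> ctr[1]=3
Ev 6: PC=4 idx=1 pred=T actual=N -> ctr[1]=2
Ev 7: PC=7 idx=1 pred=T actual=T -> ctr[1]=3
Ev 8: PC=4 idx=1 pred=T actual=T -> ctr[1]=3
Ev 9: PC=4 idx=1 pred=T actual=N -> ctr[1]=2
Ev 10: PC=4 idx=1 pred=T actual=N -> ctr[1]=1
Ev 11: PC=7 idx=1 pred=N actual=T -> ctr[1]=2
Ev 12: PC=4 idx=1 pred=T actual=N -> ctr[1]=1
Ev 13: PC=7 idx=1 pred=N actual=T -> ctr[1]=2
Ev 14: PC=4 idx=1 pred=T actual=T -> ctr[1]=3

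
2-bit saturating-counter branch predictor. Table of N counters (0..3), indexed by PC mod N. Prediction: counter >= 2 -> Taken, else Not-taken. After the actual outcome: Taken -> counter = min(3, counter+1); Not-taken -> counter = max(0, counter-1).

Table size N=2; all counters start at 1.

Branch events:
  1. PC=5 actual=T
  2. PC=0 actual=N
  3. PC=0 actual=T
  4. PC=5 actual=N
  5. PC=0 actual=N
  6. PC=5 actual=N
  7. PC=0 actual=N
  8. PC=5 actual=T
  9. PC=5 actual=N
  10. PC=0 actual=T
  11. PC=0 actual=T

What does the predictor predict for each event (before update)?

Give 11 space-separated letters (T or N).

Answer: N N N T N N N N N N N

Derivation:
Ev 1: PC=5 idx=1 pred=N actual=T -> ctr[1]=2
Ev 2: PC=0 idx=0 pred=N actual=N -> ctr[0]=0
Ev 3: PC=0 idx=0 pred=N actual=T -> ctr[0]=1
Ev 4: PC=5 idx=1 pred=T actual=N -> ctr[1]=1
Ev 5: PC=0 idx=0 pred=N actual=N -> ctr[0]=0
Ev 6: PC=5 idx=1 pred=N actual=N -> ctr[1]=0
Ev 7: PC=0 idx=0 pred=N actual=N -> ctr[0]=0
Ev 8: PC=5 idx=1 pred=N actual=T -> ctr[1]=1
Ev 9: PC=5 idx=1 pred=N actual=N -> ctr[1]=0
Ev 10: PC=0 idx=0 pred=N actual=T -> ctr[0]=1
Ev 11: PC=0 idx=0 pred=N actual=T -> ctr[0]=2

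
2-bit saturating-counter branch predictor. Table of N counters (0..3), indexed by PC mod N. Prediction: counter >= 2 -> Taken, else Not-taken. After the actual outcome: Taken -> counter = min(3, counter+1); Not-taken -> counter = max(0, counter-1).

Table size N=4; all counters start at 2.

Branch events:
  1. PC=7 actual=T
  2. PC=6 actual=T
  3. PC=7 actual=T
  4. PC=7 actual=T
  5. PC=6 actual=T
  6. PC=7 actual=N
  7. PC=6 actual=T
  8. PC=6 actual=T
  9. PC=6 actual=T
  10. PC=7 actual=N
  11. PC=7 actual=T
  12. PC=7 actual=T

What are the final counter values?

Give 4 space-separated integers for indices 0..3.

Ev 1: PC=7 idx=3 pred=T actual=T -> ctr[3]=3
Ev 2: PC=6 idx=2 pred=T actual=T -> ctr[2]=3
Ev 3: PC=7 idx=3 pred=T actual=T -> ctr[3]=3
Ev 4: PC=7 idx=3 pred=T actual=T -> ctr[3]=3
Ev 5: PC=6 idx=2 pred=T actual=T -> ctr[2]=3
Ev 6: PC=7 idx=3 pred=T actual=N -> ctr[3]=2
Ev 7: PC=6 idx=2 pred=T actual=T -> ctr[2]=3
Ev 8: PC=6 idx=2 pred=T actual=T -> ctr[2]=3
Ev 9: PC=6 idx=2 pred=T actual=T -> ctr[2]=3
Ev 10: PC=7 idx=3 pred=T actual=N -> ctr[3]=1
Ev 11: PC=7 idx=3 pred=N actual=T -> ctr[3]=2
Ev 12: PC=7 idx=3 pred=T actual=T -> ctr[3]=3

Answer: 2 2 3 3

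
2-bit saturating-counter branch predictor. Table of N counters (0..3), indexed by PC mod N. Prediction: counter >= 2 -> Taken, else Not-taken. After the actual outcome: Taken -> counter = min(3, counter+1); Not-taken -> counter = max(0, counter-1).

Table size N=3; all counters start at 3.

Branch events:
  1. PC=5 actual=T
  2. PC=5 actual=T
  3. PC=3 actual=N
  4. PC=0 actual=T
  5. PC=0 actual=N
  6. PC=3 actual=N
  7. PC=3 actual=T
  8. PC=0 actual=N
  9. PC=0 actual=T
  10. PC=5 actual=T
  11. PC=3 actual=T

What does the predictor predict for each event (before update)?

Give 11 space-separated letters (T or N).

Ev 1: PC=5 idx=2 pred=T actual=T -> ctr[2]=3
Ev 2: PC=5 idx=2 pred=T actual=T -> ctr[2]=3
Ev 3: PC=3 idx=0 pred=T actual=N -> ctr[0]=2
Ev 4: PC=0 idx=0 pred=T actual=T -> ctr[0]=3
Ev 5: PC=0 idx=0 pred=T actual=N -> ctr[0]=2
Ev 6: PC=3 idx=0 pred=T actual=N -> ctr[0]=1
Ev 7: PC=3 idx=0 pred=N actual=T -> ctr[0]=2
Ev 8: PC=0 idx=0 pred=T actual=N -> ctr[0]=1
Ev 9: PC=0 idx=0 pred=N actual=T -> ctr[0]=2
Ev 10: PC=5 idx=2 pred=T actual=T -> ctr[2]=3
Ev 11: PC=3 idx=0 pred=T actual=T -> ctr[0]=3

Answer: T T T T T T N T N T T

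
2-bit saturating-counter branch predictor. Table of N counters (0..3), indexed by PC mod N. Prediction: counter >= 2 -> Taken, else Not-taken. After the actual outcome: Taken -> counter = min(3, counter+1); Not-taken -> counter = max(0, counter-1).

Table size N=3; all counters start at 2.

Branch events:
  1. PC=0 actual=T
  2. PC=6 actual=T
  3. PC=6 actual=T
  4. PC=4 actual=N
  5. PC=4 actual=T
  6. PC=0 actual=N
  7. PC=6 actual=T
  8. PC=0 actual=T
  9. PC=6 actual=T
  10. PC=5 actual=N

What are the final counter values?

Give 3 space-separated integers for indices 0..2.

Answer: 3 2 1

Derivation:
Ev 1: PC=0 idx=0 pred=T actual=T -> ctr[0]=3
Ev 2: PC=6 idx=0 pred=T actual=T -> ctr[0]=3
Ev 3: PC=6 idx=0 pred=T actual=T -> ctr[0]=3
Ev 4: PC=4 idx=1 pred=T actual=N -> ctr[1]=1
Ev 5: PC=4 idx=1 pred=N actual=T -> ctr[1]=2
Ev 6: PC=0 idx=0 pred=T actual=N -> ctr[0]=2
Ev 7: PC=6 idx=0 pred=T actual=T -> ctr[0]=3
Ev 8: PC=0 idx=0 pred=T actual=T -> ctr[0]=3
Ev 9: PC=6 idx=0 pred=T actual=T -> ctr[0]=3
Ev 10: PC=5 idx=2 pred=T actual=N -> ctr[2]=1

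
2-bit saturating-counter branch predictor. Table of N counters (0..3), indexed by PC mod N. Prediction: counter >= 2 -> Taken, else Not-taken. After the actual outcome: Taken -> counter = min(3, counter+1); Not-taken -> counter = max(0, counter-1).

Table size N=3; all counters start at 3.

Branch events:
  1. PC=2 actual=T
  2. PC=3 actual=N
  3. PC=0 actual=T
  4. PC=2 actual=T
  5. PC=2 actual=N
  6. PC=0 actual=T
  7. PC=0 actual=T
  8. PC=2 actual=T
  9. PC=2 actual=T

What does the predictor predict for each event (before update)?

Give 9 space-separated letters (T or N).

Ev 1: PC=2 idx=2 pred=T actual=T -> ctr[2]=3
Ev 2: PC=3 idx=0 pred=T actual=N -> ctr[0]=2
Ev 3: PC=0 idx=0 pred=T actual=T -> ctr[0]=3
Ev 4: PC=2 idx=2 pred=T actual=T -> ctr[2]=3
Ev 5: PC=2 idx=2 pred=T actual=N -> ctr[2]=2
Ev 6: PC=0 idx=0 pred=T actual=T -> ctr[0]=3
Ev 7: PC=0 idx=0 pred=T actual=T -> ctr[0]=3
Ev 8: PC=2 idx=2 pred=T actual=T -> ctr[2]=3
Ev 9: PC=2 idx=2 pred=T actual=T -> ctr[2]=3

Answer: T T T T T T T T T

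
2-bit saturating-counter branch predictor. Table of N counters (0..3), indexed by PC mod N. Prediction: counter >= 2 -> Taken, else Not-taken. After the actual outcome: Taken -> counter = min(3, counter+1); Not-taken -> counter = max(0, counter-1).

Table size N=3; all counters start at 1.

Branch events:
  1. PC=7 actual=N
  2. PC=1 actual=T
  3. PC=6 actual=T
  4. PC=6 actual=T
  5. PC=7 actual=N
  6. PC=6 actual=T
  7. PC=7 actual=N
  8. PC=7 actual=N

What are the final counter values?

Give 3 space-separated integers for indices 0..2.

Ev 1: PC=7 idx=1 pred=N actual=N -> ctr[1]=0
Ev 2: PC=1 idx=1 pred=N actual=T -> ctr[1]=1
Ev 3: PC=6 idx=0 pred=N actual=T -> ctr[0]=2
Ev 4: PC=6 idx=0 pred=T actual=T -> ctr[0]=3
Ev 5: PC=7 idx=1 pred=N actual=N -> ctr[1]=0
Ev 6: PC=6 idx=0 pred=T actual=T -> ctr[0]=3
Ev 7: PC=7 idx=1 pred=N actual=N -> ctr[1]=0
Ev 8: PC=7 idx=1 pred=N actual=N -> ctr[1]=0

Answer: 3 0 1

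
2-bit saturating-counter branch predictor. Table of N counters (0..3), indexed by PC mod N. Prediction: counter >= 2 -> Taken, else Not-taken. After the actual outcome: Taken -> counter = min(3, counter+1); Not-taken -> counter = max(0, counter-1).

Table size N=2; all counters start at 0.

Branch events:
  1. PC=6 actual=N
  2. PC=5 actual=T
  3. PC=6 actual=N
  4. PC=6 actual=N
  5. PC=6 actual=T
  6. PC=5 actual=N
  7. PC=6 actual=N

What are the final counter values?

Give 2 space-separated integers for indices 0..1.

Ev 1: PC=6 idx=0 pred=N actual=N -> ctr[0]=0
Ev 2: PC=5 idx=1 pred=N actual=T -> ctr[1]=1
Ev 3: PC=6 idx=0 pred=N actual=N -> ctr[0]=0
Ev 4: PC=6 idx=0 pred=N actual=N -> ctr[0]=0
Ev 5: PC=6 idx=0 pred=N actual=T -> ctr[0]=1
Ev 6: PC=5 idx=1 pred=N actual=N -> ctr[1]=0
Ev 7: PC=6 idx=0 pred=N actual=N -> ctr[0]=0

Answer: 0 0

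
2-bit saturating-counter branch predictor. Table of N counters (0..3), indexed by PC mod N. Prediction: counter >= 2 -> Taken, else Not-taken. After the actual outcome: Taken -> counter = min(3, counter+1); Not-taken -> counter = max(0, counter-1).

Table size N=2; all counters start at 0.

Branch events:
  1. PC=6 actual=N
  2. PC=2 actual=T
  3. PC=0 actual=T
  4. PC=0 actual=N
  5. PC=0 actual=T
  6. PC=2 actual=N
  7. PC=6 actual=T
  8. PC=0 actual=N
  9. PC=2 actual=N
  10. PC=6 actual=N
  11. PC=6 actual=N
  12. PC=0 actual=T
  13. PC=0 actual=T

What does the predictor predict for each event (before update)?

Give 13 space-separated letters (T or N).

Ev 1: PC=6 idx=0 pred=N actual=N -> ctr[0]=0
Ev 2: PC=2 idx=0 pred=N actual=T -> ctr[0]=1
Ev 3: PC=0 idx=0 pred=N actual=T -> ctr[0]=2
Ev 4: PC=0 idx=0 pred=T actual=N -> ctr[0]=1
Ev 5: PC=0 idx=0 pred=N actual=T -> ctr[0]=2
Ev 6: PC=2 idx=0 pred=T actual=N -> ctr[0]=1
Ev 7: PC=6 idx=0 pred=N actual=T -> ctr[0]=2
Ev 8: PC=0 idx=0 pred=T actual=N -> ctr[0]=1
Ev 9: PC=2 idx=0 pred=N actual=N -> ctr[0]=0
Ev 10: PC=6 idx=0 pred=N actual=N -> ctr[0]=0
Ev 11: PC=6 idx=0 pred=N actual=N -> ctr[0]=0
Ev 12: PC=0 idx=0 pred=N actual=T -> ctr[0]=1
Ev 13: PC=0 idx=0 pred=N actual=T -> ctr[0]=2

Answer: N N N T N T N T N N N N N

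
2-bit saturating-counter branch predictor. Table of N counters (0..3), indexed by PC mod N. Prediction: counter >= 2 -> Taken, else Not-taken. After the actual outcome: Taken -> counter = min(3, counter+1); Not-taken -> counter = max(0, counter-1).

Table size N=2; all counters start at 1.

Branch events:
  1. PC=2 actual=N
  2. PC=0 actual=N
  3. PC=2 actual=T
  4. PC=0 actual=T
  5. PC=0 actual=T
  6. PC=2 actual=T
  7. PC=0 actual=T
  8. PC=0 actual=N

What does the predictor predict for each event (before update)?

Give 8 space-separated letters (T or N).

Ev 1: PC=2 idx=0 pred=N actual=N -> ctr[0]=0
Ev 2: PC=0 idx=0 pred=N actual=N -> ctr[0]=0
Ev 3: PC=2 idx=0 pred=N actual=T -> ctr[0]=1
Ev 4: PC=0 idx=0 pred=N actual=T -> ctr[0]=2
Ev 5: PC=0 idx=0 pred=T actual=T -> ctr[0]=3
Ev 6: PC=2 idx=0 pred=T actual=T -> ctr[0]=3
Ev 7: PC=0 idx=0 pred=T actual=T -> ctr[0]=3
Ev 8: PC=0 idx=0 pred=T actual=N -> ctr[0]=2

Answer: N N N N T T T T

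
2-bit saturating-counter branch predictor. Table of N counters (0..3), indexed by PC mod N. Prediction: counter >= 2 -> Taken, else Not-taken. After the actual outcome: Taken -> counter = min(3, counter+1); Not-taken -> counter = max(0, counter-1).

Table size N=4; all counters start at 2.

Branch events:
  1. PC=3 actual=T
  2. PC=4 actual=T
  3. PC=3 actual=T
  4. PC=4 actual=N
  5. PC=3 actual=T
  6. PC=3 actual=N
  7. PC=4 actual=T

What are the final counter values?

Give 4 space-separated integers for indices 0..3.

Ev 1: PC=3 idx=3 pred=T actual=T -> ctr[3]=3
Ev 2: PC=4 idx=0 pred=T actual=T -> ctr[0]=3
Ev 3: PC=3 idx=3 pred=T actual=T -> ctr[3]=3
Ev 4: PC=4 idx=0 pred=T actual=N -> ctr[0]=2
Ev 5: PC=3 idx=3 pred=T actual=T -> ctr[3]=3
Ev 6: PC=3 idx=3 pred=T actual=N -> ctr[3]=2
Ev 7: PC=4 idx=0 pred=T actual=T -> ctr[0]=3

Answer: 3 2 2 2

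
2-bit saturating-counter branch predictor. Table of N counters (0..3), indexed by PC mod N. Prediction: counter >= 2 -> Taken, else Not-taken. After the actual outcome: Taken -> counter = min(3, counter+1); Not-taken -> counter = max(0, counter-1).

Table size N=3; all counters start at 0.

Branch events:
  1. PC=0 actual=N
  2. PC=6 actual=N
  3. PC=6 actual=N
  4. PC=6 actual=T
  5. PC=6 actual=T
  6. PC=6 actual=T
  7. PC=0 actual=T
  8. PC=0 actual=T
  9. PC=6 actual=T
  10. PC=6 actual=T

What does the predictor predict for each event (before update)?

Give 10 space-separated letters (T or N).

Ev 1: PC=0 idx=0 pred=N actual=N -> ctr[0]=0
Ev 2: PC=6 idx=0 pred=N actual=N -> ctr[0]=0
Ev 3: PC=6 idx=0 pred=N actual=N -> ctr[0]=0
Ev 4: PC=6 idx=0 pred=N actual=T -> ctr[0]=1
Ev 5: PC=6 idx=0 pred=N actual=T -> ctr[0]=2
Ev 6: PC=6 idx=0 pred=T actual=T -> ctr[0]=3
Ev 7: PC=0 idx=0 pred=T actual=T -> ctr[0]=3
Ev 8: PC=0 idx=0 pred=T actual=T -> ctr[0]=3
Ev 9: PC=6 idx=0 pred=T actual=T -> ctr[0]=3
Ev 10: PC=6 idx=0 pred=T actual=T -> ctr[0]=3

Answer: N N N N N T T T T T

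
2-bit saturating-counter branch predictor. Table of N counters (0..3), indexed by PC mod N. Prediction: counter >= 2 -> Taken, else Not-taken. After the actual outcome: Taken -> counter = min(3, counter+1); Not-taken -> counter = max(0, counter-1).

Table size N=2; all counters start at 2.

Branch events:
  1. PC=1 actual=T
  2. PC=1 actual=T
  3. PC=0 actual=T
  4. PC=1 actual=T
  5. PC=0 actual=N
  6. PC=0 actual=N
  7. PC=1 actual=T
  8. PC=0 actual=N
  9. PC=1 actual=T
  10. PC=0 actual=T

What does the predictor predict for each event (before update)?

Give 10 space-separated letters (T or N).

Answer: T T T T T T T N T N

Derivation:
Ev 1: PC=1 idx=1 pred=T actual=T -> ctr[1]=3
Ev 2: PC=1 idx=1 pred=T actual=T -> ctr[1]=3
Ev 3: PC=0 idx=0 pred=T actual=T -> ctr[0]=3
Ev 4: PC=1 idx=1 pred=T actual=T -> ctr[1]=3
Ev 5: PC=0 idx=0 pred=T actual=N -> ctr[0]=2
Ev 6: PC=0 idx=0 pred=T actual=N -> ctr[0]=1
Ev 7: PC=1 idx=1 pred=T actual=T -> ctr[1]=3
Ev 8: PC=0 idx=0 pred=N actual=N -> ctr[0]=0
Ev 9: PC=1 idx=1 pred=T actual=T -> ctr[1]=3
Ev 10: PC=0 idx=0 pred=N actual=T -> ctr[0]=1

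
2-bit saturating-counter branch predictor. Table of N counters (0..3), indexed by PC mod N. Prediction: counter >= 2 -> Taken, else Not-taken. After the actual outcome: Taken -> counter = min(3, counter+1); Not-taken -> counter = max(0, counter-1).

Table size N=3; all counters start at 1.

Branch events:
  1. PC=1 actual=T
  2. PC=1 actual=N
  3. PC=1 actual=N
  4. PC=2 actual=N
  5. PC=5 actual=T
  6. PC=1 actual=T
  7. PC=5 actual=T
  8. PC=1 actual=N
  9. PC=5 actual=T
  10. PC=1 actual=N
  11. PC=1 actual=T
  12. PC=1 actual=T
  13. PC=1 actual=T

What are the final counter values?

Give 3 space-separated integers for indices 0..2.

Ev 1: PC=1 idx=1 pred=N actual=T -> ctr[1]=2
Ev 2: PC=1 idx=1 pred=T actual=N -> ctr[1]=1
Ev 3: PC=1 idx=1 pred=N actual=N -> ctr[1]=0
Ev 4: PC=2 idx=2 pred=N actual=N -> ctr[2]=0
Ev 5: PC=5 idx=2 pred=N actual=T -> ctr[2]=1
Ev 6: PC=1 idx=1 pred=N actual=T -> ctr[1]=1
Ev 7: PC=5 idx=2 pred=N actual=T -> ctr[2]=2
Ev 8: PC=1 idx=1 pred=N actual=N -> ctr[1]=0
Ev 9: PC=5 idx=2 pred=T actual=T -> ctr[2]=3
Ev 10: PC=1 idx=1 pred=N actual=N -> ctr[1]=0
Ev 11: PC=1 idx=1 pred=N actual=T -> ctr[1]=1
Ev 12: PC=1 idx=1 pred=N actual=T -> ctr[1]=2
Ev 13: PC=1 idx=1 pred=T actual=T -> ctr[1]=3

Answer: 1 3 3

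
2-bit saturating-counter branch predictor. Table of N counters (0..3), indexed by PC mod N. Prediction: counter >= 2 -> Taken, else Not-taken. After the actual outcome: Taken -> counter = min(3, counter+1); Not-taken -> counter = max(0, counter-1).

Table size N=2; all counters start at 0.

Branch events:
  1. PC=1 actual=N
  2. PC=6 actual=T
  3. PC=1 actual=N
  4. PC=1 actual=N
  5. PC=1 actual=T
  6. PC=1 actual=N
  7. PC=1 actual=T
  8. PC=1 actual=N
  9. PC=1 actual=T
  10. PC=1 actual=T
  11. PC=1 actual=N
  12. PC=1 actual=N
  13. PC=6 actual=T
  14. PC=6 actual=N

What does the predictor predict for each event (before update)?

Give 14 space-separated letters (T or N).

Answer: N N N N N N N N N N T N N T

Derivation:
Ev 1: PC=1 idx=1 pred=N actual=N -> ctr[1]=0
Ev 2: PC=6 idx=0 pred=N actual=T -> ctr[0]=1
Ev 3: PC=1 idx=1 pred=N actual=N -> ctr[1]=0
Ev 4: PC=1 idx=1 pred=N actual=N -> ctr[1]=0
Ev 5: PC=1 idx=1 pred=N actual=T -> ctr[1]=1
Ev 6: PC=1 idx=1 pred=N actual=N -> ctr[1]=0
Ev 7: PC=1 idx=1 pred=N actual=T -> ctr[1]=1
Ev 8: PC=1 idx=1 pred=N actual=N -> ctr[1]=0
Ev 9: PC=1 idx=1 pred=N actual=T -> ctr[1]=1
Ev 10: PC=1 idx=1 pred=N actual=T -> ctr[1]=2
Ev 11: PC=1 idx=1 pred=T actual=N -> ctr[1]=1
Ev 12: PC=1 idx=1 pred=N actual=N -> ctr[1]=0
Ev 13: PC=6 idx=0 pred=N actual=T -> ctr[0]=2
Ev 14: PC=6 idx=0 pred=T actual=N -> ctr[0]=1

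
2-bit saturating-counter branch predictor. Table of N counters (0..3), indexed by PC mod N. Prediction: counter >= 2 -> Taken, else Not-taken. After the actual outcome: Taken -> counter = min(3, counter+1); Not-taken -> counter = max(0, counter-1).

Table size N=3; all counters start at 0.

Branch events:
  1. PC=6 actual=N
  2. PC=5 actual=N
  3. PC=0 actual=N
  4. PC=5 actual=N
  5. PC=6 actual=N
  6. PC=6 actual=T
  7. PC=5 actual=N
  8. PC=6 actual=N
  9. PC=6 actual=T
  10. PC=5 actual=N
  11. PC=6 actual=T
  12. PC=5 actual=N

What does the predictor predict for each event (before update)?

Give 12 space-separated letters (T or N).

Answer: N N N N N N N N N N N N

Derivation:
Ev 1: PC=6 idx=0 pred=N actual=N -> ctr[0]=0
Ev 2: PC=5 idx=2 pred=N actual=N -> ctr[2]=0
Ev 3: PC=0 idx=0 pred=N actual=N -> ctr[0]=0
Ev 4: PC=5 idx=2 pred=N actual=N -> ctr[2]=0
Ev 5: PC=6 idx=0 pred=N actual=N -> ctr[0]=0
Ev 6: PC=6 idx=0 pred=N actual=T -> ctr[0]=1
Ev 7: PC=5 idx=2 pred=N actual=N -> ctr[2]=0
Ev 8: PC=6 idx=0 pred=N actual=N -> ctr[0]=0
Ev 9: PC=6 idx=0 pred=N actual=T -> ctr[0]=1
Ev 10: PC=5 idx=2 pred=N actual=N -> ctr[2]=0
Ev 11: PC=6 idx=0 pred=N actual=T -> ctr[0]=2
Ev 12: PC=5 idx=2 pred=N actual=N -> ctr[2]=0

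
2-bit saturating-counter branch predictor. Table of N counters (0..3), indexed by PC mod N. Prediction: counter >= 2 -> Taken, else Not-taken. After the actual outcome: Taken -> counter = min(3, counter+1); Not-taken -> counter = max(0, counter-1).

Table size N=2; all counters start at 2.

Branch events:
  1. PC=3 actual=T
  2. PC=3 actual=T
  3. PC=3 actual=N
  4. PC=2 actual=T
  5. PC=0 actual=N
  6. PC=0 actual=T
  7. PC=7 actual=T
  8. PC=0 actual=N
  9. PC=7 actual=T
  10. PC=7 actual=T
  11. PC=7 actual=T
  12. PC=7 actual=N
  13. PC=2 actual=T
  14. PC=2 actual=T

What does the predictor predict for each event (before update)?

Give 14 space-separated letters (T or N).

Ev 1: PC=3 idx=1 pred=T actual=T -> ctr[1]=3
Ev 2: PC=3 idx=1 pred=T actual=T -> ctr[1]=3
Ev 3: PC=3 idx=1 pred=T actual=N -> ctr[1]=2
Ev 4: PC=2 idx=0 pred=T actual=T -> ctr[0]=3
Ev 5: PC=0 idx=0 pred=T actual=N -> ctr[0]=2
Ev 6: PC=0 idx=0 pred=T actual=T -> ctr[0]=3
Ev 7: PC=7 idx=1 pred=T actual=T -> ctr[1]=3
Ev 8: PC=0 idx=0 pred=T actual=N -> ctr[0]=2
Ev 9: PC=7 idx=1 pred=T actual=T -> ctr[1]=3
Ev 10: PC=7 idx=1 pred=T actual=T -> ctr[1]=3
Ev 11: PC=7 idx=1 pred=T actual=T -> ctr[1]=3
Ev 12: PC=7 idx=1 pred=T actual=N -> ctr[1]=2
Ev 13: PC=2 idx=0 pred=T actual=T -> ctr[0]=3
Ev 14: PC=2 idx=0 pred=T actual=T -> ctr[0]=3

Answer: T T T T T T T T T T T T T T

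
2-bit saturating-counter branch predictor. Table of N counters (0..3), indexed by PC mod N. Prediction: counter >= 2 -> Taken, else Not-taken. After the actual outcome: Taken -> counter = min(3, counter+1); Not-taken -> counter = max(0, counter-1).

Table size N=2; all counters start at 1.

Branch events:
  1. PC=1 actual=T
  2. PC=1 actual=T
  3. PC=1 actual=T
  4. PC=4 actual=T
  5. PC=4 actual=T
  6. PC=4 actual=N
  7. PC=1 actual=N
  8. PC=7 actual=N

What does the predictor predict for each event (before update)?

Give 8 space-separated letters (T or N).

Answer: N T T N T T T T

Derivation:
Ev 1: PC=1 idx=1 pred=N actual=T -> ctr[1]=2
Ev 2: PC=1 idx=1 pred=T actual=T -> ctr[1]=3
Ev 3: PC=1 idx=1 pred=T actual=T -> ctr[1]=3
Ev 4: PC=4 idx=0 pred=N actual=T -> ctr[0]=2
Ev 5: PC=4 idx=0 pred=T actual=T -> ctr[0]=3
Ev 6: PC=4 idx=0 pred=T actual=N -> ctr[0]=2
Ev 7: PC=1 idx=1 pred=T actual=N -> ctr[1]=2
Ev 8: PC=7 idx=1 pred=T actual=N -> ctr[1]=1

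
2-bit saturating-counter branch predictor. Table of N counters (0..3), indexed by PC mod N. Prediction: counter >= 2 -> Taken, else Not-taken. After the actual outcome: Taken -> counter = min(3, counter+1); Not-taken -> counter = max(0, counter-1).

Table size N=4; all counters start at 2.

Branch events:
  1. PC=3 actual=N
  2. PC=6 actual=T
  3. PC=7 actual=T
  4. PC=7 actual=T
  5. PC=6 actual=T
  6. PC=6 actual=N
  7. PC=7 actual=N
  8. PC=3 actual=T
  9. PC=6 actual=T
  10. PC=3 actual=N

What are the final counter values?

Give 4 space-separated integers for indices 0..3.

Answer: 2 2 3 2

Derivation:
Ev 1: PC=3 idx=3 pred=T actual=N -> ctr[3]=1
Ev 2: PC=6 idx=2 pred=T actual=T -> ctr[2]=3
Ev 3: PC=7 idx=3 pred=N actual=T -> ctr[3]=2
Ev 4: PC=7 idx=3 pred=T actual=T -> ctr[3]=3
Ev 5: PC=6 idx=2 pred=T actual=T -> ctr[2]=3
Ev 6: PC=6 idx=2 pred=T actual=N -> ctr[2]=2
Ev 7: PC=7 idx=3 pred=T actual=N -> ctr[3]=2
Ev 8: PC=3 idx=3 pred=T actual=T -> ctr[3]=3
Ev 9: PC=6 idx=2 pred=T actual=T -> ctr[2]=3
Ev 10: PC=3 idx=3 pred=T actual=N -> ctr[3]=2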